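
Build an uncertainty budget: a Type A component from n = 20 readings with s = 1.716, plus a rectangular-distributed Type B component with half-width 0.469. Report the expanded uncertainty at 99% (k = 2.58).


u_A = s / sqrt(n) = 1.716 / sqrt(20) = 0.38370926
u_B = half_width / sqrt(3) = 0.469 / sqrt(3) = 0.27077728
uc = sqrt(u_A^2 + u_B^2) = sqrt(0.38370926^2 + 0.27077728^2) = 0.46963085
U = k * uc = 2.58 * 0.46963085
U = 1.2116

1.2116


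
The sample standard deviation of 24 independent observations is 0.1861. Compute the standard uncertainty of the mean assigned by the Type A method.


u_A = s / sqrt(n)
u_A = 0.1861 / sqrt(24)
u_A = 0.1861 / 4.8989795
u_A = 0.0380

0.0380


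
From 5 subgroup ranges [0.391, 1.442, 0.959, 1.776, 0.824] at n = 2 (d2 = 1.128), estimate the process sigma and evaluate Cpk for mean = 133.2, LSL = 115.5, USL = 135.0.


R_bar = (0.391 + 1.442 + 0.959 + 1.776 + 0.824) / 5 = 1.0784
sigma = R_bar / d2 = 1.0784 / 1.128 = 0.95602837
Cp = (USL - LSL)/(6*sigma) = (135.0 - 115.5)/(6*0.95602837) = 3.3995
Cpu = (135.0 - 133.2)/(3*0.95602837) = 0.6276
Cpl = (133.2 - 115.5)/(3*0.95602837) = 6.1714
Cpk = min(Cpu, Cpl) = 0.6276

0.6276


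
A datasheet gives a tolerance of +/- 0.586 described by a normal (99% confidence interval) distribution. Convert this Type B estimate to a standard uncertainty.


u_B = half_width / 2.576
u_B = 0.586 / 2.576
u_B = 0.2275

0.2275


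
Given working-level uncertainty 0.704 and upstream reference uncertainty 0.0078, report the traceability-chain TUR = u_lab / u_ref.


TUR = u_lab / u_ref
= 0.704 / 0.0078
= 90.2564

90.2564


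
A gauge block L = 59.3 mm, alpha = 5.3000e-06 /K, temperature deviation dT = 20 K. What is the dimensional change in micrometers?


dL = L * alpha * dT
= 59.3 * 5.3000e-06 * 20
= 0.0062858 mm
dL_um = 0.0062858 * 1000 = 6.2858 um

6.2858


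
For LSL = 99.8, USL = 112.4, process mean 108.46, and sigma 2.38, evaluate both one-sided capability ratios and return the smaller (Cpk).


Cpu = (USL - mean) / (3*sigma) = (112.4 - 108.46) / (3*2.38) = 0.5518
Cpl = (mean - LSL) / (3*sigma) = (108.46 - 99.8) / (3*2.38) = 1.2129
Cpk = min(Cpu, Cpl) = 0.5518

0.5518


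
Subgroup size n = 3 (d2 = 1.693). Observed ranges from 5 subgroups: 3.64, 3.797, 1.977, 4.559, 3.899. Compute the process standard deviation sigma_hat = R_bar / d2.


R_bar = (3.64 + 3.797 + 1.977 + 4.559 + 3.899) / 5
R_bar = 17.872 / 5 = 3.5744
sigma_hat = R_bar / d2 = 3.5744 / 1.693 = 2.1113

2.1113


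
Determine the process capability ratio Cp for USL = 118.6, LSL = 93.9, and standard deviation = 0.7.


Cp = (USL - LSL) / (6 * sigma)
= (118.6 - 93.9) / (6 * 0.7)
= 24.7000 / 4.2000
= 5.8810

5.8810


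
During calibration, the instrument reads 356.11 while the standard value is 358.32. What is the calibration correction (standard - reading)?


Correction = standard - reading
= 358.32 - 356.11
= 2.2100

2.2100


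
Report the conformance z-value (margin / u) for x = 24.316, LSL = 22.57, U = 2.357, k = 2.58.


u = U / k = 2.357 / 2.58 = 0.91356589
margin = |LSL - x| = |22.57 - 24.316| = 1.746
z = margin / u = 1.746 / 0.91356589
z = 1.9112

1.9112


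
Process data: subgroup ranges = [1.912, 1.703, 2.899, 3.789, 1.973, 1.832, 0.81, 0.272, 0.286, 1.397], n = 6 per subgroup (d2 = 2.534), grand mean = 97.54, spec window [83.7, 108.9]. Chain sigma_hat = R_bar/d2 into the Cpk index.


R_bar = (1.912 + 1.703 + 2.899 + 3.789 + 1.973 + 1.832 + 0.81 + 0.272 + 0.286 + 1.397) / 10 = 1.6873
sigma = R_bar / d2 = 1.6873 / 2.534 = 0.66586425
Cp = (USL - LSL)/(6*sigma) = (108.9 - 83.7)/(6*0.66586425) = 6.3076
Cpu = (108.9 - 97.54)/(3*0.66586425) = 5.6868
Cpl = (97.54 - 83.7)/(3*0.66586425) = 6.9283
Cpk = min(Cpu, Cpl) = 5.6868

5.6868


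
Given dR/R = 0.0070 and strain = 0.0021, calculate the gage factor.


GF = (dR/R) / epsilon
= 0.0070 / 0.0021
= 3.3333

3.3333


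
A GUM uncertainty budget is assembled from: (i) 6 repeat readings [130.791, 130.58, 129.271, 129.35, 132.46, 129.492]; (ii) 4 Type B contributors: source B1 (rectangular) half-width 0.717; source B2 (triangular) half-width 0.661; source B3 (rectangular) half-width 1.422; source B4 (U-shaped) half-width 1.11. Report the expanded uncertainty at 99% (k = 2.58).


mean = (130.791 + 130.58 + 129.271 + 129.35 + 132.46 + 129.492) / 6 = 130.324
s = sqrt(sum((x - mean)^2)/(n-1)) = 1.2325445
u_A = s / sqrt(n) = 1.2325445 / sqrt(6) = 0.50318419
u_B1 = 0.717 / sqrt(3) = 0.41396014
u_B2 = 0.661 / sqrt(6) = 0.26985212
u_B3 = 1.422 / sqrt(3) = 0.82099208
u_B4 = 1.11 / sqrt(2) = 0.78488853
uc = sqrt(0.50318419^2 + 0.41396014^2 + 0.26985212^2 + 0.82099208^2 + 0.78488853^2) = 1.3369576
U = k * uc = 2.58 * 1.3369576
U = 3.4494

3.4494


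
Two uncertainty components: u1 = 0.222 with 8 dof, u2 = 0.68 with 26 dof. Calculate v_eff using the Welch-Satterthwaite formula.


uc = sqrt(u1^2 + u2^2) = sqrt(0.222^2 + 0.68^2) = 0.71532091
v_eff = uc^4 / (u1^4/v1 + u2^4/v2)
= 0.71532091^4 / (0.222^4/8 + 0.68^4/26)
= 0.26182052 / 0.0085272202
v_eff = 30.7041

30.7041


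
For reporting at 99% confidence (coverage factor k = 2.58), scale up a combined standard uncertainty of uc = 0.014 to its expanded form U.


U = k * uc
U = 2.58 * 0.014
U = 0.0361

0.0361


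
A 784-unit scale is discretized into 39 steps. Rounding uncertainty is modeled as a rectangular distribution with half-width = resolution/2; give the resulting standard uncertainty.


resolution = range / divisions
resolution = 784 / 39 = 20.102564
u_res = resolution / (2*sqrt(3))
u_res = 20.102564 / 3.4641016
u_res = 5.8031

5.8031


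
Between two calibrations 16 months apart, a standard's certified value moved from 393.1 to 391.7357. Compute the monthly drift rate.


rate = (v2 - v1) / months
= (391.7357 - 393.1) / 16
= -1.3643 / 16
= -0.0853

-0.0853


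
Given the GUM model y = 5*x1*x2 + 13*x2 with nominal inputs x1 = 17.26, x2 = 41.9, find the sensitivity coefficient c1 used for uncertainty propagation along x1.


y = 5*x1*x2 + 13*x2
dy/dx1 = 5*x2
Evaluate at x2 = 41.9: c1 = 5 * 41.9
c1 = 209.5000

209.5000


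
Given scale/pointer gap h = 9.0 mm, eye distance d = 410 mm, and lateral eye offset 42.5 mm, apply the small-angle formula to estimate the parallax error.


error = h * offset / d
= 9.0 * 42.5 / 410
= 0.9329

0.9329


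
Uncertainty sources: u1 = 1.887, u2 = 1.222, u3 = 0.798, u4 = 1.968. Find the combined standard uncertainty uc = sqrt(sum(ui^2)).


uc = sqrt(1.887^2 + 1.222^2 + 0.798^2 + 1.968^2)
uc = sqrt(9.563881)
uc = 3.0926

3.0926


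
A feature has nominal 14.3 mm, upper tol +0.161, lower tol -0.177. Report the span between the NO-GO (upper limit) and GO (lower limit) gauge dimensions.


GO = nominal - lower_tol (smallest hole = maximum material condition)
GO = 14.3 - 0.177 = 14.123
NO-GO = nominal + upper_tol (largest hole = least material condition)
NO-GO = 14.3 + 0.161 = 14.461
spread = NO-GO - GO = 14.461 - 14.123 = 0.3380

0.3380


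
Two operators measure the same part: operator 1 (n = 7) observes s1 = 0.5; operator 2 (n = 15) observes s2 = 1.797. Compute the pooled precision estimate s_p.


s_p = sqrt(((n1-1)*s1^2 + (n2-1)*s2^2) / (n1+n2-2))
numerator = (7-1)*0.5^2 + (15-1)*1.797^2 = 1.5 + 45.208926 = 46.708926
denominator = 7 + 15 - 2 = 20
s_p^2 = 46.708926 / 20 = 2.3354463
s_p = sqrt(2.3354463) = 1.5282

1.5282


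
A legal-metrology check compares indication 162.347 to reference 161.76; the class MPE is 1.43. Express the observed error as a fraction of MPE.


e = indication - reference = 162.347 - 161.76 = 0.5870
|e| = 0.5870
ratio = |e| / MPE = 0.5870 / 1.43
ratio = 0.4105

0.4105


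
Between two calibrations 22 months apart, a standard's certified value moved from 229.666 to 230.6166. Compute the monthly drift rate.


rate = (v2 - v1) / months
= (230.6166 - 229.666) / 22
= 0.9506 / 22
= 0.0432

0.0432


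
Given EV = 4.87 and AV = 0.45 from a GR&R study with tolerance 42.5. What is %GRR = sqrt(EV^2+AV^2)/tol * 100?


GRR = sqrt(EV^2 + AV^2) = sqrt(4.87^2 + 0.45^2) = 4.8907464
%GRR = GRR / tol * 100 = 4.8907464 / 42.5 * 100
%GRR = 11.5076

11.5076


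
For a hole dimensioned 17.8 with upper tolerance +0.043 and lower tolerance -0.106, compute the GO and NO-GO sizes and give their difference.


GO = nominal - lower_tol (smallest hole = maximum material condition)
GO = 17.8 - 0.106 = 17.694
NO-GO = nominal + upper_tol (largest hole = least material condition)
NO-GO = 17.8 + 0.043 = 17.843
spread = NO-GO - GO = 17.843 - 17.694 = 0.1490

0.1490


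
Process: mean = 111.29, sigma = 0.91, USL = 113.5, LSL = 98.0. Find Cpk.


Cpu = (USL - mean) / (3*sigma) = (113.5 - 111.29) / (3*0.91) = 0.8095
Cpl = (mean - LSL) / (3*sigma) = (111.29 - 98.0) / (3*0.91) = 4.8681
Cpk = min(Cpu, Cpl) = 0.8095

0.8095


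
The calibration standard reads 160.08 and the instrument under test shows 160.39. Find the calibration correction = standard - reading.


Correction = standard - reading
= 160.08 - 160.39
= -0.3100

-0.3100


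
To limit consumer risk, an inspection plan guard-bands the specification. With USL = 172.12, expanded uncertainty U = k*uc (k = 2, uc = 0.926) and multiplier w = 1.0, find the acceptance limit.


U = k * uc = 2 * 0.926 = 1.852
guard band g = w * U = 1.0 * 1.852 = 1.852
AL = USL - g = 172.12 - 1.852
AL = 170.2680

170.2680


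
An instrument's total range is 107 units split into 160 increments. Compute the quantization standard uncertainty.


resolution = range / divisions
resolution = 107 / 160 = 0.66875
u_res = resolution / (2*sqrt(3))
u_res = 0.66875 / 3.4641016
u_res = 0.1931

0.1931


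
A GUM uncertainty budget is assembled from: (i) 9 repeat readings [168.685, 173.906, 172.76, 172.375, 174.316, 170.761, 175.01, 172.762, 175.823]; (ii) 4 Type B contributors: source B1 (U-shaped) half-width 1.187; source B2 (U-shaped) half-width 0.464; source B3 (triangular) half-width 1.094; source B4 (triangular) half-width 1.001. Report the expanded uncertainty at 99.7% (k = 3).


mean = (168.685 + 173.906 + 172.76 + 172.375 + 174.316 + 170.761 + 175.01 + 172.762 + 175.823) / 9 = 172.9331111
s = sqrt(sum((x - mean)^2)/(n-1)) = 2.1982683
u_A = s / sqrt(n) = 2.1982683 / sqrt(9) = 0.7327561
u_B1 = 1.187 / sqrt(2) = 0.83933575
u_B2 = 0.464 / sqrt(2) = 0.32809755
u_B3 = 1.094 / sqrt(6) = 0.44662363
u_B4 = 1.001 / sqrt(6) = 0.40865654
uc = sqrt(0.7327561^2 + 0.83933575^2 + 0.32809755^2 + 0.44662363^2 + 0.40865654^2) = 1.309785
U = k * uc = 3 * 1.309785
U = 3.9294

3.9294


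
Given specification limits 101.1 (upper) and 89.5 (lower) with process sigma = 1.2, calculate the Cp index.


Cp = (USL - LSL) / (6 * sigma)
= (101.1 - 89.5) / (6 * 1.2)
= 11.6000 / 7.2000
= 1.6111

1.6111


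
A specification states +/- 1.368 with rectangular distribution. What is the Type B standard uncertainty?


u_B = half_width / sqrt(3)
u_B = 1.368 / 1.7320508
u_B = 0.7898

0.7898


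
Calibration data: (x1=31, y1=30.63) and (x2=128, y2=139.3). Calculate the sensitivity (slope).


slope = (y2 - y1) / (x2 - x1)
= (139.3 - 30.63) / (128 - 31)
= 108.6700 / 97
= 1.1203

1.1203


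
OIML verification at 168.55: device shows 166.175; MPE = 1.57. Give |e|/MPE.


e = indication - reference = 166.175 - 168.55 = -2.3750
|e| = 2.3750
ratio = |e| / MPE = 2.3750 / 1.57
ratio = 1.5127

1.5127


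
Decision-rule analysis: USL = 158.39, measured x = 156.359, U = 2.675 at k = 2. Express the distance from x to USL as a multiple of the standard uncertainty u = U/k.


u = U / k = 2.675 / 2 = 1.3375
margin = |USL - x| = |158.39 - 156.359| = 2.031
z = margin / u = 2.031 / 1.3375
z = 1.5185

1.5185


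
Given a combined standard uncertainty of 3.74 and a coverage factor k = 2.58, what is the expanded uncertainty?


U = k * uc
U = 2.58 * 3.74
U = 9.6492

9.6492


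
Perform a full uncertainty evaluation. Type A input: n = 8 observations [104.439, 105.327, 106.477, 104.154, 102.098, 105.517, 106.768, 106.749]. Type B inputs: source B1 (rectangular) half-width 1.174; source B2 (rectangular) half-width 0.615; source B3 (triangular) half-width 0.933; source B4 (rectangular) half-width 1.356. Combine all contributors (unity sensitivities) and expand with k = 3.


mean = (104.439 + 105.327 + 106.477 + 104.154 + 102.098 + 105.517 + 106.768 + 106.749) / 8 = 105.191125
s = sqrt(sum((x - mean)^2)/(n-1)) = 1.599124
u_A = s / sqrt(n) = 1.599124 / sqrt(8) = 0.56537571
u_B1 = 1.174 / sqrt(3) = 0.67780922
u_B2 = 0.615 / sqrt(3) = 0.35507042
u_B3 = 0.933 / sqrt(6) = 0.38089566
u_B4 = 1.356 / sqrt(3) = 0.78288697
uc = sqrt(0.56537571^2 + 0.67780922^2 + 0.35507042^2 + 0.38089566^2 + 0.78288697^2) = 1.2896292
U = k * uc = 3 * 1.2896292
U = 3.8689

3.8689


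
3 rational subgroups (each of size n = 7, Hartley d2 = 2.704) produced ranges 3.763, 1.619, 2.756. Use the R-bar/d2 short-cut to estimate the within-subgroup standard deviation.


R_bar = (3.763 + 1.619 + 2.756) / 3
R_bar = 8.138 / 3 = 2.7126667
sigma_hat = R_bar / d2 = 2.7126667 / 2.704 = 1.0032

1.0032


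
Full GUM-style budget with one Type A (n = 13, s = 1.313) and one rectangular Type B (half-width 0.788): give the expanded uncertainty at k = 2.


u_A = s / sqrt(n) = 1.313 / sqrt(13) = 0.36416068
u_B = half_width / sqrt(3) = 0.788 / sqrt(3) = 0.45495201
uc = sqrt(u_A^2 + u_B^2) = sqrt(0.36416068^2 + 0.45495201^2) = 0.58274723
U = k * uc = 2 * 0.58274723
U = 1.1655

1.1655


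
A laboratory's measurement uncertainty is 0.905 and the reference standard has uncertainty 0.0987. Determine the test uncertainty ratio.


TUR = u_lab / u_ref
= 0.905 / 0.0987
= 9.1692

9.1692


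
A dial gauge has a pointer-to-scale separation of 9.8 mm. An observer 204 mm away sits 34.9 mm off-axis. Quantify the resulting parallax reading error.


error = h * offset / d
= 9.8 * 34.9 / 204
= 1.6766

1.6766


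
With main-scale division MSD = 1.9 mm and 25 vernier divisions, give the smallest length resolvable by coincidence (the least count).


LC = MSD / n_div
= 1.9 / 25
= 0.0760

0.0760


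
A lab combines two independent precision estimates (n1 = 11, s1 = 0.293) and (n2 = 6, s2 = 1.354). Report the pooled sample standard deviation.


s_p = sqrt(((n1-1)*s1^2 + (n2-1)*s2^2) / (n1+n2-2))
numerator = (11-1)*0.293^2 + (6-1)*1.354^2 = 0.85849 + 9.16658 = 10.02507
denominator = 11 + 6 - 2 = 15
s_p^2 = 10.02507 / 15 = 0.668338
s_p = sqrt(0.668338) = 0.8175

0.8175


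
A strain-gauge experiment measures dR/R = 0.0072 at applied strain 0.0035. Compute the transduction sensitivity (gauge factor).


GF = (dR/R) / epsilon
= 0.0072 / 0.0035
= 2.0571

2.0571


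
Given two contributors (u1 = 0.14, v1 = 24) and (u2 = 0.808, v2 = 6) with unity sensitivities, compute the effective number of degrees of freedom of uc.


uc = sqrt(u1^2 + u2^2) = sqrt(0.14^2 + 0.808^2) = 0.82003902
v_eff = uc^4 / (u1^4/v1 + u2^4/v2)
= 0.82003902^4 / (0.14^4/24 + 0.808^4/6)
= 0.45220782 / 0.071054574
v_eff = 6.3642

6.3642


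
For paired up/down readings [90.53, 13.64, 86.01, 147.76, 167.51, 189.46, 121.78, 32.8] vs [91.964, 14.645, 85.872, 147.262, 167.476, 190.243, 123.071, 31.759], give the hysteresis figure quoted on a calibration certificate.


|90.53 - 91.964| = 1.4340
|13.64 - 14.645| = 1.0050
|86.01 - 85.872| = 0.1380
|147.76 - 147.262| = 0.4980
|167.51 - 167.476| = 0.0340
|189.46 - 190.243| = 0.7830
|121.78 - 123.071| = 1.2910
|32.8 - 31.759| = 1.0410
hysteresis = max(diffs) = 1.4340

1.4340


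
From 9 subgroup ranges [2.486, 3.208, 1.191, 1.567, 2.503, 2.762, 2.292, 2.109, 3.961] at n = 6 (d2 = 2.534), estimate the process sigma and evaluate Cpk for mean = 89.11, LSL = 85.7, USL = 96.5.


R_bar = (2.486 + 3.208 + 1.191 + 1.567 + 2.503 + 2.762 + 2.292 + 2.109 + 3.961) / 9 = 2.4532222
sigma = R_bar / d2 = 2.4532222 / 2.534 = 0.96812242
Cp = (USL - LSL)/(6*sigma) = (96.5 - 85.7)/(6*0.96812242) = 1.8593
Cpu = (96.5 - 89.11)/(3*0.96812242) = 2.5444
Cpl = (89.11 - 85.7)/(3*0.96812242) = 1.1741
Cpk = min(Cpu, Cpl) = 1.1741

1.1741


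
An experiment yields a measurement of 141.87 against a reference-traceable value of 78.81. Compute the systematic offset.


Systematic error = measured - true
= 141.87 - 78.81
= 63.0600

63.0600


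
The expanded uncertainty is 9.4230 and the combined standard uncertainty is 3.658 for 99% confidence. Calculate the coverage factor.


k = U / uc
k = 9.4230 / 3.658
k = 2.576

2.576


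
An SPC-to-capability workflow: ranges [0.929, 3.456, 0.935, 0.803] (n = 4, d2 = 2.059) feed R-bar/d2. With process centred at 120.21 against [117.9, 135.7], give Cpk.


R_bar = (0.929 + 3.456 + 0.935 + 0.803) / 4 = 1.53075
sigma = R_bar / d2 = 1.53075 / 2.059 = 0.74344342
Cp = (USL - LSL)/(6*sigma) = (135.7 - 117.9)/(6*0.74344342) = 3.9904
Cpu = (135.7 - 120.21)/(3*0.74344342) = 6.9452
Cpl = (120.21 - 117.9)/(3*0.74344342) = 1.0357
Cpk = min(Cpu, Cpl) = 1.0357

1.0357


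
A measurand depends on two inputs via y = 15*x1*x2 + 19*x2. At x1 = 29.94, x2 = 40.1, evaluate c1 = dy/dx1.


y = 15*x1*x2 + 19*x2
dy/dx1 = 15*x2
Evaluate at x2 = 40.1: c1 = 15 * 40.1
c1 = 601.5000

601.5000


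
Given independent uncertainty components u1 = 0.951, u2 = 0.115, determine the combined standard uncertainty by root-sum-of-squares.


uc = sqrt(0.951^2 + 0.115^2)
uc = sqrt(0.917626)
uc = 0.9579

0.9579


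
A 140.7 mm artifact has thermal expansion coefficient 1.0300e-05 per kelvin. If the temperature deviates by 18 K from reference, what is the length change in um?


dL = L * alpha * dT
= 140.7 * 1.0300e-05 * 18
= 0.0260858 mm
dL_um = 0.0260858 * 1000 = 26.0858 um

26.0858


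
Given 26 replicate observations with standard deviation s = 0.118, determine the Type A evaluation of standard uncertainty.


u_A = s / sqrt(n)
u_A = 0.118 / sqrt(26)
u_A = 0.118 / 5.0990195
u_A = 0.0231

0.0231


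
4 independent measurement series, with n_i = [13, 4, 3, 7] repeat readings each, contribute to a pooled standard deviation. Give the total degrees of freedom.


nu = sum_i (n_i - 1)
nu = ((13 - 1) + (4 - 1) + (3 - 1) + (7 - 1))
nu = 12 + 3 + 2 + 6
nu = 23

23


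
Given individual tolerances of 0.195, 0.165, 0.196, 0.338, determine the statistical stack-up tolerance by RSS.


RSS = sqrt(0.195^2 + 0.165^2 + 0.196^2 + 0.338^2)
= sqrt(0.21791)
= 0.4668

0.4668


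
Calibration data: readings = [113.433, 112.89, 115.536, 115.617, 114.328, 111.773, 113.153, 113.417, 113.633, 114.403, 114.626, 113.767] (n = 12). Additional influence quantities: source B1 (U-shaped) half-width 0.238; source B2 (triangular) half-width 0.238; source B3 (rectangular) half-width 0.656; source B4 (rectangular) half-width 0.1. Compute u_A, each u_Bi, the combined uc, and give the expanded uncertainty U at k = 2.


mean = (113.433 + 112.89 + 115.536 + 115.617 + 114.328 + 111.773 + 113.153 + 113.417 + 113.633 + 114.403 + 114.626 + 113.767) / 12 = 113.8813333
s = sqrt(sum((x - mean)^2)/(n-1)) = 1.0965345
u_A = s / sqrt(n) = 1.0965345 / sqrt(12) = 0.31654224
u_B1 = 0.238 / sqrt(2) = 0.16829141
u_B2 = 0.238 / sqrt(6) = 0.097163093
u_B3 = 0.656 / sqrt(3) = 0.37874178
u_B4 = 0.1 / sqrt(3) = 0.057735027
uc = sqrt(0.31654224^2 + 0.16829141^2 + 0.097163093^2 + 0.37874178^2 + 0.057735027^2) = 0.53361065
U = k * uc = 2 * 0.53361065
U = 1.0672

1.0672


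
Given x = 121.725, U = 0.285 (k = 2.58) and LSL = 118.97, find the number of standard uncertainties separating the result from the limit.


u = U / k = 0.285 / 2.58 = 0.11046512
margin = |LSL - x| = |118.97 - 121.725| = 2.755
z = margin / u = 2.755 / 0.11046512
z = 24.9400

24.9400


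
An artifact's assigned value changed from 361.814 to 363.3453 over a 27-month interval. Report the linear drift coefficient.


rate = (v2 - v1) / months
= (363.3453 - 361.814) / 27
= 1.5313 / 27
= 0.0567

0.0567


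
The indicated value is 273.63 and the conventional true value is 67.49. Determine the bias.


Systematic error = measured - true
= 273.63 - 67.49
= 206.1400

206.1400


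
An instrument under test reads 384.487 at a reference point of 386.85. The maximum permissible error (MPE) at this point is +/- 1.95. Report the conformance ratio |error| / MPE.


e = indication - reference = 384.487 - 386.85 = -2.3630
|e| = 2.3630
ratio = |e| / MPE = 2.3630 / 1.95
ratio = 1.2118

1.2118


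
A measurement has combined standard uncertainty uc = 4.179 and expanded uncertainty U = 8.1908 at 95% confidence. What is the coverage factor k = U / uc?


k = U / uc
k = 8.1908 / 4.179
k = 1.96

1.96


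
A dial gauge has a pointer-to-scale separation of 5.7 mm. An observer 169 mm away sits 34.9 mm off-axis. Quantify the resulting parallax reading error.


error = h * offset / d
= 5.7 * 34.9 / 169
= 1.1771

1.1771


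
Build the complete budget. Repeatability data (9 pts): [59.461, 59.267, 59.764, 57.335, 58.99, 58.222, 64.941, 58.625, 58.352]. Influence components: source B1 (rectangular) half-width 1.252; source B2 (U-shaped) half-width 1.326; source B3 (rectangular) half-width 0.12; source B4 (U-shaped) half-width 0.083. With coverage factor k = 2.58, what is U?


mean = (59.461 + 59.267 + 59.764 + 57.335 + 58.99 + 58.222 + 64.941 + 58.625 + 58.352) / 9 = 59.43966667
s = sqrt(sum((x - mean)^2)/(n-1)) = 2.1897878
u_A = s / sqrt(n) = 2.1897878 / sqrt(9) = 0.72992927
u_B1 = 1.252 / sqrt(3) = 0.72284254
u_B2 = 1.326 / sqrt(2) = 0.93762359
u_B3 = 0.12 / sqrt(3) = 0.069282032
u_B4 = 0.083 / sqrt(2) = 0.058689863
uc = sqrt(0.72992927^2 + 0.72284254^2 + 0.93762359^2 + 0.069282032^2 + 0.058689863^2) = 1.3938008
U = k * uc = 2.58 * 1.3938008
U = 3.5960

3.5960


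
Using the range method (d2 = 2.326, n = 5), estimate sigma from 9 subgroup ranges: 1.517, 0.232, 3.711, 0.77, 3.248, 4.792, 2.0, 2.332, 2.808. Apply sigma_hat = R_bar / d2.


R_bar = (1.517 + 0.232 + 3.711 + 0.77 + 3.248 + 4.792 + 2.0 + 2.332 + 2.808) / 9
R_bar = 21.41 / 9 = 2.3788889
sigma_hat = R_bar / d2 = 2.3788889 / 2.326 = 1.0227

1.0227


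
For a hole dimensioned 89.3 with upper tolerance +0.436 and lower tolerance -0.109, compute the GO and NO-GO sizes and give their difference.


GO = nominal - lower_tol (smallest hole = maximum material condition)
GO = 89.3 - 0.109 = 89.191
NO-GO = nominal + upper_tol (largest hole = least material condition)
NO-GO = 89.3 + 0.436 = 89.736
spread = NO-GO - GO = 89.736 - 89.191 = 0.5450

0.5450


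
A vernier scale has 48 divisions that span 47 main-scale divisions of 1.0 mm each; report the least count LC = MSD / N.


LC = MSD / n_div
= 1.0 / 48
= 0.0208

0.0208


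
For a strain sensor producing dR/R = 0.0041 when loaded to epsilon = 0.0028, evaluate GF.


GF = (dR/R) / epsilon
= 0.0041 / 0.0028
= 1.4643

1.4643


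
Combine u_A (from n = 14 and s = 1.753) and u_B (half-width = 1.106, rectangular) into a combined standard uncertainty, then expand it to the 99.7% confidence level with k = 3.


u_A = s / sqrt(n) = 1.753 / sqrt(14) = 0.46850896
u_B = half_width / sqrt(3) = 1.106 / sqrt(3) = 0.6385494
uc = sqrt(u_A^2 + u_B^2) = sqrt(0.46850896^2 + 0.6385494^2) = 0.79198862
U = k * uc = 3 * 0.79198862
U = 2.3760

2.3760


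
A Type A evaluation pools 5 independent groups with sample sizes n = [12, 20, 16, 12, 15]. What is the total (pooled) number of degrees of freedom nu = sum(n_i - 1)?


nu = sum_i (n_i - 1)
nu = ((12 - 1) + (20 - 1) + (16 - 1) + (12 - 1) + (15 - 1))
nu = 11 + 19 + 15 + 11 + 14
nu = 70

70


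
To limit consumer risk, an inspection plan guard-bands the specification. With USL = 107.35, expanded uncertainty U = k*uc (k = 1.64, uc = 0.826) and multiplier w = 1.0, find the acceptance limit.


U = k * uc = 1.64 * 0.826 = 1.35464
guard band g = w * U = 1.0 * 1.35464 = 1.35464
AL = USL - g = 107.35 - 1.35464
AL = 105.9954

105.9954


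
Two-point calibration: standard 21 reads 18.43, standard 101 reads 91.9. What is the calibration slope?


slope = (y2 - y1) / (x2 - x1)
= (91.9 - 18.43) / (101 - 21)
= 73.4700 / 80
= 0.9184

0.9184


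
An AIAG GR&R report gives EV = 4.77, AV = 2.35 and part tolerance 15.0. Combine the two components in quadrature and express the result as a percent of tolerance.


GRR = sqrt(EV^2 + AV^2) = sqrt(4.77^2 + 2.35^2) = 5.3174618
%GRR = GRR / tol * 100 = 5.3174618 / 15.0 * 100
%GRR = 35.4497

35.4497


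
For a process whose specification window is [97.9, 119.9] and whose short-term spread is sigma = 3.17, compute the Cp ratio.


Cp = (USL - LSL) / (6 * sigma)
= (119.9 - 97.9) / (6 * 3.17)
= 22.0000 / 19.0200
= 1.1567

1.1567


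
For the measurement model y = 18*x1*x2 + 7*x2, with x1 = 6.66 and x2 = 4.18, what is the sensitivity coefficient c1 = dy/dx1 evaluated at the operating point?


y = 18*x1*x2 + 7*x2
dy/dx1 = 18*x2
Evaluate at x2 = 4.18: c1 = 18 * 4.18
c1 = 75.2400

75.2400


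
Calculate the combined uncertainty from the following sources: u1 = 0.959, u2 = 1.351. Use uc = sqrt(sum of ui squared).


uc = sqrt(0.959^2 + 1.351^2)
uc = sqrt(2.744882)
uc = 1.6568

1.6568


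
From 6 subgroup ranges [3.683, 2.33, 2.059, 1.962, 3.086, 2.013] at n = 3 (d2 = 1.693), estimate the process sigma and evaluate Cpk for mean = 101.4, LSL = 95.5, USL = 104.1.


R_bar = (3.683 + 2.33 + 2.059 + 1.962 + 3.086 + 2.013) / 6 = 2.5221667
sigma = R_bar / d2 = 2.5221667 / 1.693 = 1.4897618
Cp = (USL - LSL)/(6*sigma) = (104.1 - 95.5)/(6*1.4897618) = 0.9621
Cpu = (104.1 - 101.4)/(3*1.4897618) = 0.6041
Cpl = (101.4 - 95.5)/(3*1.4897618) = 1.3201
Cpk = min(Cpu, Cpl) = 0.6041

0.6041


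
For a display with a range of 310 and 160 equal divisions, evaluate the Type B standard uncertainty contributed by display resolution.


resolution = range / divisions
resolution = 310 / 160 = 1.9375
u_res = resolution / (2*sqrt(3))
u_res = 1.9375 / 3.4641016
u_res = 0.5593

0.5593


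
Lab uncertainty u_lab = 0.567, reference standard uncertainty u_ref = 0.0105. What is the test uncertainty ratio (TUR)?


TUR = u_lab / u_ref
= 0.567 / 0.0105
= 54.0000

54.0000


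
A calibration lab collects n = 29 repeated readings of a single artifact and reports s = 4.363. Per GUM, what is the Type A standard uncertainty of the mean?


u_A = s / sqrt(n)
u_A = 4.363 / sqrt(29)
u_A = 4.363 / 5.3851648
u_A = 0.8102

0.8102


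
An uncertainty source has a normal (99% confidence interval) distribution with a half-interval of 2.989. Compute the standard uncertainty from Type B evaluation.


u_B = half_width / 2.576
u_B = 2.989 / 2.576
u_B = 1.1603

1.1603


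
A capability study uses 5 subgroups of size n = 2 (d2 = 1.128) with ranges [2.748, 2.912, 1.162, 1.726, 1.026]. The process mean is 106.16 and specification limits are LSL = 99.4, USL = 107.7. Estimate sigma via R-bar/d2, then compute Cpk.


R_bar = (2.748 + 2.912 + 1.162 + 1.726 + 1.026) / 5 = 1.9148
sigma = R_bar / d2 = 1.9148 / 1.128 = 1.6975177
Cp = (USL - LSL)/(6*sigma) = (107.7 - 99.4)/(6*1.6975177) = 0.8149
Cpu = (107.7 - 106.16)/(3*1.6975177) = 0.3024
Cpl = (106.16 - 99.4)/(3*1.6975177) = 1.3274
Cpk = min(Cpu, Cpl) = 0.3024

0.3024


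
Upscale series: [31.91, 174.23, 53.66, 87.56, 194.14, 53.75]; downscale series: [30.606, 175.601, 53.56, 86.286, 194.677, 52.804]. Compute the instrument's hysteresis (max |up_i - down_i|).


|31.91 - 30.606| = 1.3040
|174.23 - 175.601| = 1.3710
|53.66 - 53.56| = 0.1000
|87.56 - 86.286| = 1.2740
|194.14 - 194.677| = 0.5370
|53.75 - 52.804| = 0.9460
hysteresis = max(diffs) = 1.3710

1.3710


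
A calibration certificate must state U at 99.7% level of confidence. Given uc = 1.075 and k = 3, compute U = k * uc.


U = k * uc
U = 3 * 1.075
U = 3.2250

3.2250


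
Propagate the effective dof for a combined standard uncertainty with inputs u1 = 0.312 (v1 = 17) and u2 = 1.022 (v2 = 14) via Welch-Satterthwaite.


uc = sqrt(u1^2 + u2^2) = sqrt(0.312^2 + 1.022^2) = 1.0685635
v_eff = uc^4 / (u1^4/v1 + u2^4/v2)
= 1.0685635^4 / (0.312^4/17 + 1.022^4/14)
= 1.3037711 / 0.078482177
v_eff = 16.6123

16.6123


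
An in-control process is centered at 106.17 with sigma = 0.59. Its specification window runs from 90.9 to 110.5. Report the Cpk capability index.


Cpu = (USL - mean) / (3*sigma) = (110.5 - 106.17) / (3*0.59) = 2.4463
Cpl = (mean - LSL) / (3*sigma) = (106.17 - 90.9) / (3*0.59) = 8.6271
Cpk = min(Cpu, Cpl) = 2.4463

2.4463


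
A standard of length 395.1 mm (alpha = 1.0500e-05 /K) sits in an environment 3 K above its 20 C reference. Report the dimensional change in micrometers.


dL = L * alpha * dT
= 395.1 * 1.0500e-05 * 3
= 0.0124456 mm
dL_um = 0.0124456 * 1000 = 12.4456 um

12.4456


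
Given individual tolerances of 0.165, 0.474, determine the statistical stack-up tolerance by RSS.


RSS = sqrt(0.165^2 + 0.474^2)
= sqrt(0.251901)
= 0.5019

0.5019


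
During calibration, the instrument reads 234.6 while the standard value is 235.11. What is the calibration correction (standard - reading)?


Correction = standard - reading
= 235.11 - 234.6
= 0.5100

0.5100


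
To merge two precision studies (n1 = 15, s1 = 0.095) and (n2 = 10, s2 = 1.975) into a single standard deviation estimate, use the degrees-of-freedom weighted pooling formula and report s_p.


s_p = sqrt(((n1-1)*s1^2 + (n2-1)*s2^2) / (n1+n2-2))
numerator = (15-1)*0.095^2 + (10-1)*1.975^2 = 0.12635 + 35.105625 = 35.231975
denominator = 15 + 10 - 2 = 23
s_p^2 = 35.231975 / 23 = 1.531825
s_p = sqrt(1.531825) = 1.2377

1.2377


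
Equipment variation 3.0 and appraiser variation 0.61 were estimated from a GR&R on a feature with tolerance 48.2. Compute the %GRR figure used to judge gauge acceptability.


GRR = sqrt(EV^2 + AV^2) = sqrt(3.0^2 + 0.61^2) = 3.0613886
%GRR = GRR / tol * 100 = 3.0613886 / 48.2 * 100
%GRR = 6.3514

6.3514


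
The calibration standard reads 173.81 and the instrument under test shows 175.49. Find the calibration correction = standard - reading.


Correction = standard - reading
= 173.81 - 175.49
= -1.6800

-1.6800


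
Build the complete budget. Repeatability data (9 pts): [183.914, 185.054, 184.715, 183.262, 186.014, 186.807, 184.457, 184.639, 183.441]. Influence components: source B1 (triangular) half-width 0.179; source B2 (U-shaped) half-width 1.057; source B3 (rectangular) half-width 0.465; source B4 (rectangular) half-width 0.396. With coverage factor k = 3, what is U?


mean = (183.914 + 185.054 + 184.715 + 183.262 + 186.014 + 186.807 + 184.457 + 184.639 + 183.441) / 9 = 184.7003333
s = sqrt(sum((x - mean)^2)/(n-1)) = 1.1524472
u_A = s / sqrt(n) = 1.1524472 / sqrt(9) = 0.38414907
u_B1 = 0.179 / sqrt(6) = 0.073076444
u_B2 = 1.057 / sqrt(2) = 0.74741187
u_B3 = 0.465 / sqrt(3) = 0.26846788
u_B4 = 0.396 / sqrt(3) = 0.22863071
uc = sqrt(0.38414907^2 + 0.073076444^2 + 0.74741187^2 + 0.26846788^2 + 0.22863071^2) = 0.91426593
U = k * uc = 3 * 0.91426593
U = 2.7428

2.7428


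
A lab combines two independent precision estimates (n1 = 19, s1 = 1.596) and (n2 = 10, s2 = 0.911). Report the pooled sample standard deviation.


s_p = sqrt(((n1-1)*s1^2 + (n2-1)*s2^2) / (n1+n2-2))
numerator = (19-1)*1.596^2 + (10-1)*0.911^2 = 45.849888 + 7.469289 = 53.319177
denominator = 19 + 10 - 2 = 27
s_p^2 = 53.319177 / 27 = 1.9747843
s_p = sqrt(1.9747843) = 1.4053

1.4053


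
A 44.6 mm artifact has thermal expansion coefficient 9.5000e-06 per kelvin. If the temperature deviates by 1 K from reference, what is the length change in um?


dL = L * alpha * dT
= 44.6 * 9.5000e-06 * 1
= 4.2370000e-04 mm
dL_um = 4.2370000e-04 * 1000 = 0.4237 um

0.4237


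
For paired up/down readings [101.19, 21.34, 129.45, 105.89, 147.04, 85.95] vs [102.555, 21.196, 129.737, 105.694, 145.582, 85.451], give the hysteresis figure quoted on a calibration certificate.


|101.19 - 102.555| = 1.3650
|21.34 - 21.196| = 0.1440
|129.45 - 129.737| = 0.2870
|105.89 - 105.694| = 0.1960
|147.04 - 145.582| = 1.4580
|85.95 - 85.451| = 0.4990
hysteresis = max(diffs) = 1.4580

1.4580


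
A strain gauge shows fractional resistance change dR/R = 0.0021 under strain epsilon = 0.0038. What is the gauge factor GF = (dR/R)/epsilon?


GF = (dR/R) / epsilon
= 0.0021 / 0.0038
= 0.5526

0.5526


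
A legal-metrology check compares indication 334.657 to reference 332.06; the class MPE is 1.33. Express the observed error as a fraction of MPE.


e = indication - reference = 334.657 - 332.06 = 2.5970
|e| = 2.5970
ratio = |e| / MPE = 2.5970 / 1.33
ratio = 1.9526

1.9526


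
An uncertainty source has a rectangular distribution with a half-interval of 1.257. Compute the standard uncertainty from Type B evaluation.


u_B = half_width / sqrt(3)
u_B = 1.257 / 1.7320508
u_B = 0.7257

0.7257


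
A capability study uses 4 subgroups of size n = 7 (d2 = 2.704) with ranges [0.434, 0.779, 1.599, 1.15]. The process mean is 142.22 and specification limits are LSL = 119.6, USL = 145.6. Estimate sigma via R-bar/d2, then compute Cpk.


R_bar = (0.434 + 0.779 + 1.599 + 1.15) / 4 = 0.9905
sigma = R_bar / d2 = 0.9905 / 2.704 = 0.36630917
Cp = (USL - LSL)/(6*sigma) = (145.6 - 119.6)/(6*0.36630917) = 11.8297
Cpu = (145.6 - 142.22)/(3*0.36630917) = 3.0757
Cpl = (142.22 - 119.6)/(3*0.36630917) = 20.5837
Cpk = min(Cpu, Cpl) = 3.0757

3.0757


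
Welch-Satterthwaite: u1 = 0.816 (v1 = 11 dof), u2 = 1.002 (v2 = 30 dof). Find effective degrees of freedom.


uc = sqrt(u1^2 + u2^2) = sqrt(0.816^2 + 1.002^2) = 1.2922306
v_eff = uc^4 / (u1^4/v1 + u2^4/v2)
= 1.2922306^4 / (0.816^4/11 + 1.002^4/30)
= 2.7884322 / 0.073906639
v_eff = 37.7291

37.7291


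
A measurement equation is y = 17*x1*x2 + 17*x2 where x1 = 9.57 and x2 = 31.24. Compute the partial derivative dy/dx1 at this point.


y = 17*x1*x2 + 17*x2
dy/dx1 = 17*x2
Evaluate at x2 = 31.24: c1 = 17 * 31.24
c1 = 531.0800

531.0800


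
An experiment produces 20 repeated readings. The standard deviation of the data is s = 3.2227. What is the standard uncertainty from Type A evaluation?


u_A = s / sqrt(n)
u_A = 3.2227 / sqrt(20)
u_A = 3.2227 / 4.472136
u_A = 0.7206

0.7206


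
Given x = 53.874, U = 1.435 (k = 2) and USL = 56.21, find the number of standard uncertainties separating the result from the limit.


u = U / k = 1.435 / 2 = 0.7175
margin = |USL - x| = |56.21 - 53.874| = 2.336
z = margin / u = 2.336 / 0.7175
z = 3.2557

3.2557


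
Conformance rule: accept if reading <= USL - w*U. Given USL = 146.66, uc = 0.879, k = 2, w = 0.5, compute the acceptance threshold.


U = k * uc = 2 * 0.879 = 1.758
guard band g = w * U = 0.5 * 1.758 = 0.879
AL = USL - g = 146.66 - 0.879
AL = 145.7810

145.7810


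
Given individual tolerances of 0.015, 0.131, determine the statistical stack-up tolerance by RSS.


RSS = sqrt(0.015^2 + 0.131^2)
= sqrt(0.017386)
= 0.1319

0.1319


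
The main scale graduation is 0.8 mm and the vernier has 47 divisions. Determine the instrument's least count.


LC = MSD / n_div
= 0.8 / 47
= 0.0170

0.0170


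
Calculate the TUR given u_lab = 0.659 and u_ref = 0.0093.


TUR = u_lab / u_ref
= 0.659 / 0.0093
= 70.8602

70.8602


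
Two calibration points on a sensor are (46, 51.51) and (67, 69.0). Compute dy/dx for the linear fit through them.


slope = (y2 - y1) / (x2 - x1)
= (69.0 - 51.51) / (67 - 46)
= 17.4900 / 21
= 0.8329

0.8329


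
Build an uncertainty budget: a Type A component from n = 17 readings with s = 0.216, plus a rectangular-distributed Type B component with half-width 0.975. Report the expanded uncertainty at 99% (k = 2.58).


u_A = s / sqrt(n) = 0.216 / sqrt(17) = 0.052387695
u_B = half_width / sqrt(3) = 0.975 / sqrt(3) = 0.56291651
uc = sqrt(u_A^2 + u_B^2) = sqrt(0.052387695^2 + 0.56291651^2) = 0.56534898
U = k * uc = 2.58 * 0.56534898
U = 1.4586

1.4586


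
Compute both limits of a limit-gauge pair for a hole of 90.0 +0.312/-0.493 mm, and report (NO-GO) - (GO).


GO = nominal - lower_tol (smallest hole = maximum material condition)
GO = 90.0 - 0.493 = 89.507
NO-GO = nominal + upper_tol (largest hole = least material condition)
NO-GO = 90.0 + 0.312 = 90.312
spread = NO-GO - GO = 90.312 - 89.507 = 0.8050

0.8050


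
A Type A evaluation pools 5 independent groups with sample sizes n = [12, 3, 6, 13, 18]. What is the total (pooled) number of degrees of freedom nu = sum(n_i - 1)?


nu = sum_i (n_i - 1)
nu = ((12 - 1) + (3 - 1) + (6 - 1) + (13 - 1) + (18 - 1))
nu = 11 + 2 + 5 + 12 + 17
nu = 47

47


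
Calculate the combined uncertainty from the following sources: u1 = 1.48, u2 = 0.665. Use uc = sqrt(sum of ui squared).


uc = sqrt(1.48^2 + 0.665^2)
uc = sqrt(2.632625)
uc = 1.6225

1.6225


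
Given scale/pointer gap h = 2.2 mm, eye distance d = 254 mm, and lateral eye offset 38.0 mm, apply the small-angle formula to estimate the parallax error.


error = h * offset / d
= 2.2 * 38.0 / 254
= 0.3291

0.3291


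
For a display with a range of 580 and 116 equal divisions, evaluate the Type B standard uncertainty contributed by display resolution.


resolution = range / divisions
resolution = 580 / 116 = 5
u_res = resolution / (2*sqrt(3))
u_res = 5 / 3.4641016
u_res = 1.4434

1.4434


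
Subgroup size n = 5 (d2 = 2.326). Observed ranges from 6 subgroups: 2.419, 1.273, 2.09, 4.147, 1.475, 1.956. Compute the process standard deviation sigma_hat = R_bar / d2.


R_bar = (2.419 + 1.273 + 2.09 + 4.147 + 1.475 + 1.956) / 6
R_bar = 13.36 / 6 = 2.2266667
sigma_hat = R_bar / d2 = 2.2266667 / 2.326 = 0.9573

0.9573


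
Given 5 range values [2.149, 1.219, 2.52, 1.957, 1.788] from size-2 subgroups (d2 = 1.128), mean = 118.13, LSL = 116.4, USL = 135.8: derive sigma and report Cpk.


R_bar = (2.149 + 1.219 + 2.52 + 1.957 + 1.788) / 5 = 1.9266
sigma = R_bar / d2 = 1.9266 / 1.128 = 1.7079787
Cp = (USL - LSL)/(6*sigma) = (135.8 - 116.4)/(6*1.7079787) = 1.8931
Cpu = (135.8 - 118.13)/(3*1.7079787) = 3.4485
Cpl = (118.13 - 116.4)/(3*1.7079787) = 0.3376
Cpk = min(Cpu, Cpl) = 0.3376

0.3376


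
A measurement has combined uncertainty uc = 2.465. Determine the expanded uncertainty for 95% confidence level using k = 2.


U = k * uc
U = 2 * 2.465
U = 4.9300

4.9300


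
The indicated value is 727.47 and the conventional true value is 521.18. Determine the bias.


Systematic error = measured - true
= 727.47 - 521.18
= 206.2900

206.2900


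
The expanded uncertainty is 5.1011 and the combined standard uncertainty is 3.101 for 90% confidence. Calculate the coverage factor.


k = U / uc
k = 5.1011 / 3.101
k = 1.645

1.645


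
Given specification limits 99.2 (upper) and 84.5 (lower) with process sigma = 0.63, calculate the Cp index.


Cp = (USL - LSL) / (6 * sigma)
= (99.2 - 84.5) / (6 * 0.63)
= 14.7000 / 3.7800
= 3.8889

3.8889


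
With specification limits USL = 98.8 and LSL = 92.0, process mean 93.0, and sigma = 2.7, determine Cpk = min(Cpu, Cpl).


Cpu = (USL - mean) / (3*sigma) = (98.8 - 93.0) / (3*2.7) = 0.7160
Cpl = (mean - LSL) / (3*sigma) = (93.0 - 92.0) / (3*2.7) = 0.1235
Cpk = min(Cpu, Cpl) = 0.1235

0.1235


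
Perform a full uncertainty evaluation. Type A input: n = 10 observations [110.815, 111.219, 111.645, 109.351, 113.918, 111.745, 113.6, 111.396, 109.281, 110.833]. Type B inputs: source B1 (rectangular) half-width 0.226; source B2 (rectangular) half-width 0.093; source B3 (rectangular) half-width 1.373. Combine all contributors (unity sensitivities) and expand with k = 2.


mean = (110.815 + 111.219 + 111.645 + 109.351 + 113.918 + 111.745 + 113.6 + 111.396 + 109.281 + 110.833) / 10 = 111.3803
s = sqrt(sum((x - mean)^2)/(n-1)) = 1.5180597
u_A = s / sqrt(n) = 1.5180597 / sqrt(10) = 0.48005263
u_B1 = 0.226 / sqrt(3) = 0.13048116
u_B2 = 0.093 / sqrt(3) = 0.053693575
u_B3 = 1.373 / sqrt(3) = 0.79270192
uc = sqrt(0.48005263^2 + 0.13048116^2 + 0.053693575^2 + 0.79270192^2) = 0.93740877
U = k * uc = 2 * 0.93740877
U = 1.8748

1.8748


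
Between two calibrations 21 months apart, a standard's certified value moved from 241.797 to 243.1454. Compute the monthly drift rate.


rate = (v2 - v1) / months
= (243.1454 - 241.797) / 21
= 1.3484 / 21
= 0.0642

0.0642
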